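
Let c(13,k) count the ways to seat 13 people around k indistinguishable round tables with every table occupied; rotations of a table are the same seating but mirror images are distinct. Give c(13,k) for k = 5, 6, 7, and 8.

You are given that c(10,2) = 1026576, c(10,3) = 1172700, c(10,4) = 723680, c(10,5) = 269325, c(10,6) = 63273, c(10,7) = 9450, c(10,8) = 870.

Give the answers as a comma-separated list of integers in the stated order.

row 11: T[11][3]=10·1172700+1026576=12753576  T[11][4]=10·723680+1172700=8409500  T[11][5]=10·269325+723680=3416930  T[11][6]=10·63273+269325=902055  T[11][7]=10·9450+63273=157773  T[11][8]=10·870+9450=18150
row 12: T[12][4]=11·8409500+12753576=105258076  T[12][5]=11·3416930+8409500=45995730  T[12][6]=11·902055+3416930=13339535  T[12][7]=11·157773+902055=2637558  T[12][8]=11·18150+157773=357423
row 13: T[13][5]=12·45995730+105258076=657206836  T[13][6]=12·13339535+45995730=206070150  T[13][7]=12·2637558+13339535=44990231  T[13][8]=12·357423+2637558=6926634
Read c(13,5) = 657206836, c(13,6) = 206070150, c(13,7) = 44990231, c(13,8) = 6926634.

657206836, 206070150, 44990231, 6926634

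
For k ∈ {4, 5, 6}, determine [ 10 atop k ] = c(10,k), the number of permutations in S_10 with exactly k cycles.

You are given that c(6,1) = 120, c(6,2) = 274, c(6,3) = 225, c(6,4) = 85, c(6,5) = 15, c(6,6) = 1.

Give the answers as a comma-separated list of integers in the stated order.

723680, 269325, 63273

[7] T[7,1]:6*120+0=720 · T[7,2]:6*274+120=1764 · T[7,3]:6*225+274=1624 · T[7,4]:6*85+225=735 · T[7,5]:6*15+85=175 · T[7,6]:6*1+15=21
[8] T[8,2]:7*1764+720=13068 · T[8,3]:7*1624+1764=13132 · T[8,4]:7*735+1624=6769 · T[8,5]:7*175+735=1960 · T[8,6]:7*21+175=322
[9] T[9,3]:8*13132+13068=118124 · T[9,4]:8*6769+13132=67284 · T[9,5]:8*1960+6769=22449 · T[9,6]:8*322+1960=4536
[10] T[10,4]:9*67284+118124=723680 · T[10,5]:9*22449+67284=269325 · T[10,6]:9*4536+22449=63273
Read c(10,4) = 723680, c(10,5) = 269325, c(10,6) = 63273.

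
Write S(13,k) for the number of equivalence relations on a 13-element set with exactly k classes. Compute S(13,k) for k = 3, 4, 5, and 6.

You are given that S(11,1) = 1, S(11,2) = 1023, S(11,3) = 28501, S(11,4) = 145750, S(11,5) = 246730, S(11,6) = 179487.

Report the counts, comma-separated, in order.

261625, 2532530, 7508501, 9321312

[12] T[12,2]:2*1023+1=2047 · T[12,3]:3*28501+1023=86526 · T[12,4]:4*145750+28501=611501 · T[12,5]:5*246730+145750=1379400 · T[12,6]:6*179487+246730=1323652
[13] T[13,3]:3*86526+2047=261625 · T[13,4]:4*611501+86526=2532530 · T[13,5]:5*1379400+611501=7508501 · T[13,6]:6*1323652+1379400=9321312
Read S(13,3) = 261625, S(13,4) = 2532530, S(13,5) = 7508501, S(13,6) = 9321312.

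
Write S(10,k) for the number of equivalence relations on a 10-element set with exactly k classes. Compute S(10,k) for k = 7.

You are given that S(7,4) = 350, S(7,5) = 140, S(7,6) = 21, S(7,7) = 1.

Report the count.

5880

[8] T[8,5]:5*140+350=1050 · T[8,6]:6*21+140=266 · T[8,7]:7*1+21=28
[9] T[9,6]:6*266+1050=2646 · T[9,7]:7*28+266=462
[10] T[10,7]:7*462+2646=5880
Read S(10,7) = 5880.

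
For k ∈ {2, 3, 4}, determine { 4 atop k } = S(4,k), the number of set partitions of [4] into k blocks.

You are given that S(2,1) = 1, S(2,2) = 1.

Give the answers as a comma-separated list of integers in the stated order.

7, 6, 1

@3  (3,1):1·1+0→1, (3,2):1·2+1→3, (3,3):0·3+1→1
@4  (4,2):3·2+1→7, (4,3):1·3+3→6, (4,4):0·4+1→1
Read S(4,2) = 7, S(4,3) = 6, S(4,4) = 1.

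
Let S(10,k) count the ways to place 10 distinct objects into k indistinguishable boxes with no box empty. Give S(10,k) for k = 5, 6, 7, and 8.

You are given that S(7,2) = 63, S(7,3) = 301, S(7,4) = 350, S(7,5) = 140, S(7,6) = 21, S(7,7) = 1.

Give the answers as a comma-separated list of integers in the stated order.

42525, 22827, 5880, 750

r8: T_8,3=3×301+63=966; T_8,4=4×350+301=1701; T_8,5=5×140+350=1050; T_8,6=6×21+140=266; T_8,7=7×1+21=28; T_8,8=8×0+1=1
r9: T_9,4=4×1701+966=7770; T_9,5=5×1050+1701=6951; T_9,6=6×266+1050=2646; T_9,7=7×28+266=462; T_9,8=8×1+28=36
r10: T_10,5=5×6951+7770=42525; T_10,6=6×2646+6951=22827; T_10,7=7×462+2646=5880; T_10,8=8×36+462=750
Read S(10,5) = 42525, S(10,6) = 22827, S(10,7) = 5880, S(10,8) = 750.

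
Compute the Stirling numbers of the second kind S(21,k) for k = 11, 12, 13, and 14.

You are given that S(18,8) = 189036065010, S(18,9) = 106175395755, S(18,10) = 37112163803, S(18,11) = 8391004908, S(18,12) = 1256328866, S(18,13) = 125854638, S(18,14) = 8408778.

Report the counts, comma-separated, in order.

@19  (19,9):106175395755·9+189036065010→1144614626805, (19,10):37112163803·10+106175395755→477297033785, (19,11):8391004908·11+37112163803→129413217791, (19,12):1256328866·12+8391004908→23466951300, (19,13):125854638·13+1256328866→2892439160, (19,14):8408778·14+125854638→243577530
@20  (20,10):477297033785·10+1144614626805→5917584964655, (20,11):129413217791·11+477297033785→1900842429486, (20,12):23466951300·12+129413217791→411016633391, (20,13):2892439160·13+23466951300→61068660380, (20,14):243577530·14+2892439160→6302524580
@21  (21,11):1900842429486·11+5917584964655→26826851689001, (21,12):411016633391·12+1900842429486→6833042030178, (21,13):61068660380·13+411016633391→1204909218331, (21,14):6302524580·14+61068660380→149304004500
Read S(21,11) = 26826851689001, S(21,12) = 6833042030178, S(21,13) = 1204909218331, S(21,14) = 149304004500.

26826851689001, 6833042030178, 1204909218331, 149304004500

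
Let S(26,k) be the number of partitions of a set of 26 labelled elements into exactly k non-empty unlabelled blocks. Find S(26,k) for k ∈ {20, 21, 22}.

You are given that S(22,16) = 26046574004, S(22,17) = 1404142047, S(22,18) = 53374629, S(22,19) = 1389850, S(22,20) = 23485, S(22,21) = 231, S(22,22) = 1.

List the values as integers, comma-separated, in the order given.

r23: T_23,17=17×1404142047+26046574004=49916988803; T_23,18=18×53374629+1404142047=2364885369; T_23,19=19×1389850+53374629=79781779; T_23,20=20×23485+1389850=1859550; T_23,21=21×231+23485=28336; T_23,22=22×1+231=253
r24: T_24,18=18×2364885369+49916988803=92484925445; T_24,19=19×79781779+2364885369=3880739170; T_24,20=20×1859550+79781779=116972779; T_24,21=21×28336+1859550=2454606; T_24,22=22×253+28336=33902
r25: T_25,19=19×3880739170+92484925445=166218969675; T_25,20=20×116972779+3880739170=6220194750; T_25,21=21×2454606+116972779=168519505; T_25,22=22×33902+2454606=3200450
r26: T_26,20=20×6220194750+166218969675=290622864675; T_26,21=21×168519505+6220194750=9759104355; T_26,22=22×3200450+168519505=238929405
Read S(26,20) = 290622864675, S(26,21) = 9759104355, S(26,22) = 238929405.

290622864675, 9759104355, 238929405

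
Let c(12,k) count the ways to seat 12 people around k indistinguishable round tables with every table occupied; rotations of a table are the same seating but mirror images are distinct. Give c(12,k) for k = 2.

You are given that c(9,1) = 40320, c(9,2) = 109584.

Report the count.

r10: T_10,1=9×40320+0=362880; T_10,2=9×109584+40320=1026576
r11: T_11,1=10×362880+0=3628800; T_11,2=10×1026576+362880=10628640
r12: T_12,2=11×10628640+3628800=120543840
Read c(12,2) = 120543840.

120543840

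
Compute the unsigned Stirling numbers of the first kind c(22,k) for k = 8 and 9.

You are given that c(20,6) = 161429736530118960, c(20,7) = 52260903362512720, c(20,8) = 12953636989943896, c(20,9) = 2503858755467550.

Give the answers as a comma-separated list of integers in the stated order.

7744654310169576800, 1634980697246583456

@21  (21,7):52260903362512720·20+161429736530118960→1206647803780373360, (21,8):12953636989943896·20+52260903362512720→311333643161390640, (21,9):2503858755467550·20+12953636989943896→63030812099294896
@22  (22,8):311333643161390640·21+1206647803780373360→7744654310169576800, (22,9):63030812099294896·21+311333643161390640→1634980697246583456
Read c(22,8) = 7744654310169576800, c(22,9) = 1634980697246583456.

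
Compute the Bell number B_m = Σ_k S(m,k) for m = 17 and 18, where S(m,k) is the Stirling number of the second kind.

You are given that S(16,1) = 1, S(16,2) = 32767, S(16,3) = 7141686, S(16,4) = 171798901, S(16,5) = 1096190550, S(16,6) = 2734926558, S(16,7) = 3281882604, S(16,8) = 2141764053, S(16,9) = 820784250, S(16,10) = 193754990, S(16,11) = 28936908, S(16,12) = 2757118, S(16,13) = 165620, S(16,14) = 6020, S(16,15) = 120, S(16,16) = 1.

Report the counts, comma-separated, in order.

r17: T_17,1=1×1+0=1; T_17,2=2×32767+1=65535; T_17,3=3×7141686+32767=21457825; T_17,4=4×171798901+7141686=694337290; T_17,5=5×1096190550+171798901=5652751651; T_17,6=6×2734926558+1096190550=17505749898; T_17,7=7×3281882604+2734926558=25708104786; T_17,8=8×2141764053+3281882604=20415995028; T_17,9=9×820784250+2141764053=9528822303; T_17,10=10×193754990+820784250=2758334150; T_17,11=11×28936908+193754990=512060978; T_17,12=12×2757118+28936908=62022324; T_17,13=13×165620+2757118=4910178; T_17,14=14×6020+165620=249900; T_17,15=15×120+6020=7820; T_17,16=16×1+120=136; T_17,17=17×0+1=1
r18: T_18,1=1×1+0=1; T_18,2=2×65535+1=131071; T_18,3=3×21457825+65535=64439010; T_18,4=4×694337290+21457825=2798806985; T_18,5=5×5652751651+694337290=28958095545; T_18,6=6×17505749898+5652751651=110687251039; T_18,7=7×25708104786+17505749898=197462483400; T_18,8=8×20415995028+25708104786=189036065010; T_18,9=9×9528822303+20415995028=106175395755; T_18,10=10×2758334150+9528822303=37112163803; T_18,11=11×512060978+2758334150=8391004908; T_18,12=12×62022324+512060978=1256328866; T_18,13=13×4910178+62022324=125854638; T_18,14=14×249900+4910178=8408778; T_18,15=15×7820+249900=367200; T_18,16=16×136+7820=9996; T_18,17=17×1+136=153; T_18,18=18×0+1=1
B_17 = ΣS(17,k) = 1+65535+21457825+694337290+5652751651+17505749898+25708104786+20415995028+9528822303+2758334150+512060978+62022324+4910178+249900+7820+136+1 = 82864869804
B_18 = ΣS(18,k) = 1+131071+64439010+2798806985+28958095545+110687251039+197462483400+189036065010+106175395755+37112163803+8391004908+1256328866+125854638+8408778+367200+9996+153+1 = 682076806159

82864869804, 682076806159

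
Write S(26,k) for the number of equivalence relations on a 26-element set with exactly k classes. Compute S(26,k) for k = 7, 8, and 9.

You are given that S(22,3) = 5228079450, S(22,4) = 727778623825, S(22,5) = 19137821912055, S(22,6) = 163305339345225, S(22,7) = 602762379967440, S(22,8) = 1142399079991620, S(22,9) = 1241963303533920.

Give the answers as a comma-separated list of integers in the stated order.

1631853797991016600, 5749622251945664950, 11201516780955125625

r23: T_23,4=4×727778623825+5228079450=2916342574750; T_23,5=5×19137821912055+727778623825=96416888184100; T_23,6=6×163305339345225+19137821912055=998969857983405; T_23,7=7×602762379967440+163305339345225=4382641999117305; T_23,8=8×1142399079991620+602762379967440=9741955019900400; T_23,9=9×1241963303533920+1142399079991620=12320068811796900
r24: T_24,5=5×96416888184100+2916342574750=485000783495250; T_24,6=6×998969857983405+96416888184100=6090236036084530; T_24,7=7×4382641999117305+998969857983405=31677463851804540; T_24,8=8×9741955019900400+4382641999117305=82318282158320505; T_24,9=9×12320068811796900+9741955019900400=120622574326072500
r25: T_25,6=6×6090236036084530+485000783495250=37026417000002430; T_25,7=7×31677463851804540+6090236036084530=227832482998716310; T_25,8=8×82318282158320505+31677463851804540=690223721118368580; T_25,9=9×120622574326072500+82318282158320505=1167921451092973005
r26: T_26,7=7×227832482998716310+37026417000002430=1631853797991016600; T_26,8=8×690223721118368580+227832482998716310=5749622251945664950; T_26,9=9×1167921451092973005+690223721118368580=11201516780955125625
Read S(26,7) = 1631853797991016600, S(26,8) = 5749622251945664950, S(26,9) = 11201516780955125625.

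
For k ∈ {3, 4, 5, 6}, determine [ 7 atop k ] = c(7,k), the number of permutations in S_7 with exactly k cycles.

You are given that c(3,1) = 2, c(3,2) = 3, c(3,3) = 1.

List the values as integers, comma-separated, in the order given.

row 4: T[4][1]=3·2+0=6  T[4][2]=3·3+2=11  T[4][3]=3·1+3=6  T[4][4]=3·0+1=1
row 5: T[5][1]=4·6+0=24  T[5][2]=4·11+6=50  T[5][3]=4·6+11=35  T[5][4]=4·1+6=10  T[5][5]=4·0+1=1
row 6: T[6][2]=5·50+24=274  T[6][3]=5·35+50=225  T[6][4]=5·10+35=85  T[6][5]=5·1+10=15  T[6][6]=5·0+1=1
row 7: T[7][3]=6·225+274=1624  T[7][4]=6·85+225=735  T[7][5]=6·15+85=175  T[7][6]=6·1+15=21
Read c(7,3) = 1624, c(7,4) = 735, c(7,5) = 175, c(7,6) = 21.

1624, 735, 175, 21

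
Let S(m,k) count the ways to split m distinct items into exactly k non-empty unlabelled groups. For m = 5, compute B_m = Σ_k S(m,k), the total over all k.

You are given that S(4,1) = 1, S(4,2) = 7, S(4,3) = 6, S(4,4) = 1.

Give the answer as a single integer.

52

i=5: T(5,1)=0+1·1=1 | T(5,2)=1+2·7=15 | T(5,3)=7+3·6=25 | T(5,4)=6+4·1=10 | T(5,5)=1+5·0=1
B_5 = ΣS(5,k) = 1+15+25+10+1 = 52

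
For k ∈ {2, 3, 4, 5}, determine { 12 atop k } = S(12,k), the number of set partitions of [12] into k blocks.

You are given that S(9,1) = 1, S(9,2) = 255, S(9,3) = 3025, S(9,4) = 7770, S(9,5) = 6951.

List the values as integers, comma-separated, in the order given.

2047, 86526, 611501, 1379400

[10] T[10,1]:1*1+0=1 · T[10,2]:2*255+1=511 · T[10,3]:3*3025+255=9330 · T[10,4]:4*7770+3025=34105 · T[10,5]:5*6951+7770=42525
[11] T[11,1]:1*1+0=1 · T[11,2]:2*511+1=1023 · T[11,3]:3*9330+511=28501 · T[11,4]:4*34105+9330=145750 · T[11,5]:5*42525+34105=246730
[12] T[12,2]:2*1023+1=2047 · T[12,3]:3*28501+1023=86526 · T[12,4]:4*145750+28501=611501 · T[12,5]:5*246730+145750=1379400
Read S(12,2) = 2047, S(12,3) = 86526, S(12,4) = 611501, S(12,5) = 1379400.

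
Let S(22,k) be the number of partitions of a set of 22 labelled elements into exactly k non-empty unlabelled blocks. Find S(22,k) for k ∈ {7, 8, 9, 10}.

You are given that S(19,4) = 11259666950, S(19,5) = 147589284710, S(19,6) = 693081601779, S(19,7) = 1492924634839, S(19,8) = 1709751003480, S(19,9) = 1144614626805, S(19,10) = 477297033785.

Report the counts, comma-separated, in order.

i=20: T(20,5)=11259666950+5·147589284710=749206090500 | T(20,6)=147589284710+6·693081601779=4306078895384 | T(20,7)=693081601779+7·1492924634839=11143554045652 | T(20,8)=1492924634839+8·1709751003480=15170932662679 | T(20,9)=1709751003480+9·1144614626805=12011282644725 | T(20,10)=1144614626805+10·477297033785=5917584964655
i=21: T(21,6)=749206090500+6·4306078895384=26585679462804 | T(21,7)=4306078895384+7·11143554045652=82310957214948 | T(21,8)=11143554045652+8·15170932662679=132511015347084 | T(21,9)=15170932662679+9·12011282644725=123272476465204 | T(21,10)=12011282644725+10·5917584964655=71187132291275
i=22: T(22,7)=26585679462804+7·82310957214948=602762379967440 | T(22,8)=82310957214948+8·132511015347084=1142399079991620 | T(22,9)=132511015347084+9·123272476465204=1241963303533920 | T(22,10)=123272476465204+10·71187132291275=835143799377954
Read S(22,7) = 602762379967440, S(22,8) = 1142399079991620, S(22,9) = 1241963303533920, S(22,10) = 835143799377954.

602762379967440, 1142399079991620, 1241963303533920, 835143799377954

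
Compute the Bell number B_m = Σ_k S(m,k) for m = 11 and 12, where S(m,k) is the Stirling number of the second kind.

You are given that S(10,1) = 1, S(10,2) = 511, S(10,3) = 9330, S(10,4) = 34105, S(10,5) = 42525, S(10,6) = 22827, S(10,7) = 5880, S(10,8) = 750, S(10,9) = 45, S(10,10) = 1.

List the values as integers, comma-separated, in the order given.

678570, 4213597

row 11: T[11][1]=1·1+0=1  T[11][2]=2·511+1=1023  T[11][3]=3·9330+511=28501  T[11][4]=4·34105+9330=145750  T[11][5]=5·42525+34105=246730  T[11][6]=6·22827+42525=179487  T[11][7]=7·5880+22827=63987  T[11][8]=8·750+5880=11880  T[11][9]=9·45+750=1155  T[11][10]=10·1+45=55  T[11][11]=11·0+1=1
row 12: T[12][1]=1·1+0=1  T[12][2]=2·1023+1=2047  T[12][3]=3·28501+1023=86526  T[12][4]=4·145750+28501=611501  T[12][5]=5·246730+145750=1379400  T[12][6]=6·179487+246730=1323652  T[12][7]=7·63987+179487=627396  T[12][8]=8·11880+63987=159027  T[12][9]=9·1155+11880=22275  T[12][10]=10·55+1155=1705  T[12][11]=11·1+55=66  T[12][12]=12·0+1=1
B_11 = ΣS(11,k) = 1+1023+28501+145750+246730+179487+63987+11880+1155+55+1 = 678570
B_12 = ΣS(12,k) = 1+2047+86526+611501+1379400+1323652+627396+159027+22275+1705+66+1 = 4213597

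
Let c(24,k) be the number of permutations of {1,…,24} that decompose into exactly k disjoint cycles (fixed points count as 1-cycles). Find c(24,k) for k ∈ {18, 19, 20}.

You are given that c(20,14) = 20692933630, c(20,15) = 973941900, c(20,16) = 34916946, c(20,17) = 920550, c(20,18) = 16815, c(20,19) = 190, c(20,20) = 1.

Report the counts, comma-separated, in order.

241276443496, 7234669596, 168423871

@21  (21,15):973941900·20+20692933630→40171771630, (21,16):34916946·20+973941900→1672280820, (21,17):920550·20+34916946→53327946, (21,18):16815·20+920550→1256850, (21,19):190·20+16815→20615, (21,20):1·20+190→210
@22  (22,16):1672280820·21+40171771630→75289668850, (22,17):53327946·21+1672280820→2792167686, (22,18):1256850·21+53327946→79721796, (22,19):20615·21+1256850→1689765, (22,20):210·21+20615→25025
@23  (23,17):2792167686·22+75289668850→136717357942, (23,18):79721796·22+2792167686→4546047198, (23,19):1689765·22+79721796→116896626, (23,20):25025·22+1689765→2240315
@24  (24,18):4546047198·23+136717357942→241276443496, (24,19):116896626·23+4546047198→7234669596, (24,20):2240315·23+116896626→168423871
Read c(24,18) = 241276443496, c(24,19) = 7234669596, c(24,20) = 168423871.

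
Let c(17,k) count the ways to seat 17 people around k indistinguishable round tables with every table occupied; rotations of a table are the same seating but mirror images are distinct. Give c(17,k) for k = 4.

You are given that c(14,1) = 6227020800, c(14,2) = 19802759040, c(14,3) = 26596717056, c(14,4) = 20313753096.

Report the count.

[15] T[15,2]:14*19802759040+6227020800=283465647360 · T[15,3]:14*26596717056+19802759040=392156797824 · T[15,4]:14*20313753096+26596717056=310989260400
[16] T[16,3]:15*392156797824+283465647360=6165817614720 · T[16,4]:15*310989260400+392156797824=5056995703824
[17] T[17,4]:16*5056995703824+6165817614720=87077748875904
Read c(17,4) = 87077748875904.

87077748875904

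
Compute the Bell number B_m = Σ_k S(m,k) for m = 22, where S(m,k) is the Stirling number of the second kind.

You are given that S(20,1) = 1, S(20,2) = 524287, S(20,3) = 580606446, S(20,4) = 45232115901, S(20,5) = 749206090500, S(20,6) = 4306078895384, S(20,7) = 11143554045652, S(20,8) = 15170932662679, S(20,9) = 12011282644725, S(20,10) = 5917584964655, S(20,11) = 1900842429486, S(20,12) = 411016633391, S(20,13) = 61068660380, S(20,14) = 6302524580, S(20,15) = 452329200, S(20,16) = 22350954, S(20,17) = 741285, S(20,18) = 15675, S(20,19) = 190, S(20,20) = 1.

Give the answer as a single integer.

4506715738447323

row 21: T[21][1]=1·1+0=1  T[21][2]=2·524287+1=1048575  T[21][3]=3·580606446+524287=1742343625  T[21][4]=4·45232115901+580606446=181509070050  T[21][5]=5·749206090500+45232115901=3791262568401  T[21][6]=6·4306078895384+749206090500=26585679462804  T[21][7]=7·11143554045652+4306078895384=82310957214948  T[21][8]=8·15170932662679+11143554045652=132511015347084  T[21][9]=9·12011282644725+15170932662679=123272476465204  T[21][10]=10·5917584964655+12011282644725=71187132291275  T[21][11]=11·1900842429486+5917584964655=26826851689001  T[21][12]=12·411016633391+1900842429486=6833042030178  T[21][13]=13·61068660380+411016633391=1204909218331  T[21][14]=14·6302524580+61068660380=149304004500  T[21][15]=15·452329200+6302524580=13087462580  T[21][16]=16·22350954+452329200=809944464  T[21][17]=17·741285+22350954=34952799  T[21][18]=18·15675+741285=1023435  T[21][19]=19·190+15675=19285  T[21][20]=20·1+190=210  T[21][21]=21·0+1=1
row 22: T[22][1]=1·1+0=1  T[22][2]=2·1048575+1=2097151  T[22][3]=3·1742343625+1048575=5228079450  T[22][4]=4·181509070050+1742343625=727778623825  T[22][5]=5·3791262568401+181509070050=19137821912055  T[22][6]=6·26585679462804+3791262568401=163305339345225  T[22][7]=7·82310957214948+26585679462804=602762379967440  T[22][8]=8·132511015347084+82310957214948=1142399079991620  T[22][9]=9·123272476465204+132511015347084=1241963303533920  T[22][10]=10·71187132291275+123272476465204=835143799377954  T[22][11]=11·26826851689001+71187132291275=366282500870286  T[22][12]=12·6833042030178+26826851689001=108823356051137  T[22][13]=13·1204909218331+6833042030178=22496861868481  T[22][14]=14·149304004500+1204909218331=3295165281331  T[22][15]=15·13087462580+149304004500=345615943200  T[22][16]=16·809944464+13087462580=26046574004  T[22][17]=17·34952799+809944464=1404142047  T[22][18]=18·1023435+34952799=53374629  T[22][19]=19·19285+1023435=1389850  T[22][20]=20·210+19285=23485  T[22][21]=21·1+210=231  T[22][22]=22·0+1=1
B_22 = ΣS(22,k) = 1+2097151+5228079450+727778623825+19137821912055+163305339345225+602762379967440+1142399079991620+1241963303533920+835143799377954+366282500870286+108823356051137+22496861868481+3295165281331+345615943200+26046574004+1404142047+53374629+1389850+23485+231+1 = 4506715738447323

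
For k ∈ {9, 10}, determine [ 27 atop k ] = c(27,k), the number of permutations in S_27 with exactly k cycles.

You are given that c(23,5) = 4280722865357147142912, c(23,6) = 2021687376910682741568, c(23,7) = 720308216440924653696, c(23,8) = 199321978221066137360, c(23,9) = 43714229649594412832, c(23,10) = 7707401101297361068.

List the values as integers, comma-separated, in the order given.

30180059720580991603896800, 6121499916241722700424880

r24: T_24,6=23×2021687376910682741568+4280722865357147142912=50779532534302850198976; T_24,7=23×720308216440924653696+2021687376910682741568=18588776355051949776576; T_24,8=23×199321978221066137360+720308216440924653696=5304713715525445812976; T_24,9=23×43714229649594412832+199321978221066137360=1204749260161737632496; T_24,10=23×7707401101297361068+43714229649594412832=220984454979433717396
r25: T_25,7=24×18588776355051949776576+50779532534302850198976=496910165055549644836800; T_25,8=24×5304713715525445812976+18588776355051949776576=145901905527662649288000; T_25,9=24×1204749260161737632496+5304713715525445812976=34218695959407148992880; T_25,10=24×220984454979433717396+1204749260161737632496=6508376179668146850000
r26: T_26,8=25×145901905527662649288000+496910165055549644836800=4144457803247115877036800; T_26,9=25×34218695959407148992880+145901905527662649288000=1001369304512841374110000; T_26,10=25×6508376179668146850000+34218695959407148992880=196928100451110820242880
r27: T_27,9=26×1001369304512841374110000+4144457803247115877036800=30180059720580991603896800; T_27,10=26×196928100451110820242880+1001369304512841374110000=6121499916241722700424880
Read c(27,9) = 30180059720580991603896800, c(27,10) = 6121499916241722700424880.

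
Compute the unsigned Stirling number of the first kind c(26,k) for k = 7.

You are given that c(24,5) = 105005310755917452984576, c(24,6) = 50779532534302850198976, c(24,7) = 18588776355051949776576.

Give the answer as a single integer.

row 25: T[25][6]=24·50779532534302850198976+105005310755917452984576=1323714091579185857760000  T[25][7]=24·18588776355051949776576+50779532534302850198976=496910165055549644836800
row 26: T[26][7]=25·496910165055549644836800+1323714091579185857760000=13746468217967926978680000
Read c(26,7) = 13746468217967926978680000.

13746468217967926978680000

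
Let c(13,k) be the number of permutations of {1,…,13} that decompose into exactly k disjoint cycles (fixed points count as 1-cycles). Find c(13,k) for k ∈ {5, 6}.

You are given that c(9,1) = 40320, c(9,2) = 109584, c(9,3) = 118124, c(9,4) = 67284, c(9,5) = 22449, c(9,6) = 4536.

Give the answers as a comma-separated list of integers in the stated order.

row 10: T[10][2]=9·109584+40320=1026576  T[10][3]=9·118124+109584=1172700  T[10][4]=9·67284+118124=723680  T[10][5]=9·22449+67284=269325  T[10][6]=9·4536+22449=63273
row 11: T[11][3]=10·1172700+1026576=12753576  T[11][4]=10·723680+1172700=8409500  T[11][5]=10·269325+723680=3416930  T[11][6]=10·63273+269325=902055
row 12: T[12][4]=11·8409500+12753576=105258076  T[12][5]=11·3416930+8409500=45995730  T[12][6]=11·902055+3416930=13339535
row 13: T[13][5]=12·45995730+105258076=657206836  T[13][6]=12·13339535+45995730=206070150
Read c(13,5) = 657206836, c(13,6) = 206070150.

657206836, 206070150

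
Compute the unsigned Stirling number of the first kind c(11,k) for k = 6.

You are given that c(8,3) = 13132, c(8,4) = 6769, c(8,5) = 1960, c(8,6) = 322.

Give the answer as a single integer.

@9  (9,4):6769·8+13132→67284, (9,5):1960·8+6769→22449, (9,6):322·8+1960→4536
@10  (10,5):22449·9+67284→269325, (10,6):4536·9+22449→63273
@11  (11,6):63273·10+269325→902055
Read c(11,6) = 902055.

902055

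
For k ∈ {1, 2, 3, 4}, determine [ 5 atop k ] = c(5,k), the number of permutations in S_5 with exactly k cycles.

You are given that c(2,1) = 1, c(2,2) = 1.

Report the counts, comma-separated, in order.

24, 50, 35, 10

r3: T_3,1=2×1+0=2; T_3,2=2×1+1=3; T_3,3=2×0+1=1
r4: T_4,1=3×2+0=6; T_4,2=3×3+2=11; T_4,3=3×1+3=6; T_4,4=3×0+1=1
r5: T_5,1=4×6+0=24; T_5,2=4×11+6=50; T_5,3=4×6+11=35; T_5,4=4×1+6=10
Read c(5,1) = 24, c(5,2) = 50, c(5,3) = 35, c(5,4) = 10.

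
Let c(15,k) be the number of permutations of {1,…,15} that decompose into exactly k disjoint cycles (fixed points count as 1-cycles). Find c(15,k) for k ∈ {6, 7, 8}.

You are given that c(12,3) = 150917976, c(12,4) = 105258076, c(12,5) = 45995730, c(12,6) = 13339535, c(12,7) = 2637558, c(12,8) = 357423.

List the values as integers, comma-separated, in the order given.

56663366760, 14409322928, 2681453775

[13] T[13,4]:12*105258076+150917976=1414014888 · T[13,5]:12*45995730+105258076=657206836 · T[13,6]:12*13339535+45995730=206070150 · T[13,7]:12*2637558+13339535=44990231 · T[13,8]:12*357423+2637558=6926634
[14] T[14,5]:13*657206836+1414014888=9957703756 · T[14,6]:13*206070150+657206836=3336118786 · T[14,7]:13*44990231+206070150=790943153 · T[14,8]:13*6926634+44990231=135036473
[15] T[15,6]:14*3336118786+9957703756=56663366760 · T[15,7]:14*790943153+3336118786=14409322928 · T[15,8]:14*135036473+790943153=2681453775
Read c(15,6) = 56663366760, c(15,7) = 14409322928, c(15,8) = 2681453775.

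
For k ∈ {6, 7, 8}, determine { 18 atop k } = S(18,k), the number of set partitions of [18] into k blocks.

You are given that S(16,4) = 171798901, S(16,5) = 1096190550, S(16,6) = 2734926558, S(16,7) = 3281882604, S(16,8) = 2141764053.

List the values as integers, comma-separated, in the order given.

110687251039, 197462483400, 189036065010

r17: T_17,5=5×1096190550+171798901=5652751651; T_17,6=6×2734926558+1096190550=17505749898; T_17,7=7×3281882604+2734926558=25708104786; T_17,8=8×2141764053+3281882604=20415995028
r18: T_18,6=6×17505749898+5652751651=110687251039; T_18,7=7×25708104786+17505749898=197462483400; T_18,8=8×20415995028+25708104786=189036065010
Read S(18,6) = 110687251039, S(18,7) = 197462483400, S(18,8) = 189036065010.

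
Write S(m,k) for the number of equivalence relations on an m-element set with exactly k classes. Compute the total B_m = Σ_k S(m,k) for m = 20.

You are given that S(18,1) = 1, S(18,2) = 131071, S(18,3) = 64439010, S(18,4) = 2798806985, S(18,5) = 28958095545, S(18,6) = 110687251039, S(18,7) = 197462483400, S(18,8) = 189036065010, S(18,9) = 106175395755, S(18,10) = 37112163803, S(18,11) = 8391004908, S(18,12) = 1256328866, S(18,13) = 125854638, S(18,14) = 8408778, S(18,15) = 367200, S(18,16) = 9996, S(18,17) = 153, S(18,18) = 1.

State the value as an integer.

51724158235372

r19: T_19,1=1×1+0=1; T_19,2=2×131071+1=262143; T_19,3=3×64439010+131071=193448101; T_19,4=4×2798806985+64439010=11259666950; T_19,5=5×28958095545+2798806985=147589284710; T_19,6=6×110687251039+28958095545=693081601779; T_19,7=7×197462483400+110687251039=1492924634839; T_19,8=8×189036065010+197462483400=1709751003480; T_19,9=9×106175395755+189036065010=1144614626805; T_19,10=10×37112163803+106175395755=477297033785; T_19,11=11×8391004908+37112163803=129413217791; T_19,12=12×1256328866+8391004908=23466951300; T_19,13=13×125854638+1256328866=2892439160; T_19,14=14×8408778+125854638=243577530; T_19,15=15×367200+8408778=13916778; T_19,16=16×9996+367200=527136; T_19,17=17×153+9996=12597; T_19,18=18×1+153=171; T_19,19=19×0+1=1
r20: T_20,1=1×1+0=1; T_20,2=2×262143+1=524287; T_20,3=3×193448101+262143=580606446; T_20,4=4×11259666950+193448101=45232115901; T_20,5=5×147589284710+11259666950=749206090500; T_20,6=6×693081601779+147589284710=4306078895384; T_20,7=7×1492924634839+693081601779=11143554045652; T_20,8=8×1709751003480+1492924634839=15170932662679; T_20,9=9×1144614626805+1709751003480=12011282644725; T_20,10=10×477297033785+1144614626805=5917584964655; T_20,11=11×129413217791+477297033785=1900842429486; T_20,12=12×23466951300+129413217791=411016633391; T_20,13=13×2892439160+23466951300=61068660380; T_20,14=14×243577530+2892439160=6302524580; T_20,15=15×13916778+243577530=452329200; T_20,16=16×527136+13916778=22350954; T_20,17=17×12597+527136=741285; T_20,18=18×171+12597=15675; T_20,19=19×1+171=190; T_20,20=20×0+1=1
B_20 = ΣS(20,k) = 1+524287+580606446+45232115901+749206090500+4306078895384+11143554045652+15170932662679+12011282644725+5917584964655+1900842429486+411016633391+61068660380+6302524580+452329200+22350954+741285+15675+190+1 = 51724158235372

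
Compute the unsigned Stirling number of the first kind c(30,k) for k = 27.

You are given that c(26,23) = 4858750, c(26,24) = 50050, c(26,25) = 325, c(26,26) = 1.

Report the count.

11921175

@27  (27,24):50050·26+4858750→6160050, (27,25):325·26+50050→58500, (27,26):1·26+325→351, (27,27):0·26+1→1
@28  (28,25):58500·27+6160050→7739550, (28,26):351·27+58500→67977, (28,27):1·27+351→378
@29  (29,26):67977·28+7739550→9642906, (29,27):378·28+67977→78561
@30  (30,27):78561·29+9642906→11921175
Read c(30,27) = 11921175.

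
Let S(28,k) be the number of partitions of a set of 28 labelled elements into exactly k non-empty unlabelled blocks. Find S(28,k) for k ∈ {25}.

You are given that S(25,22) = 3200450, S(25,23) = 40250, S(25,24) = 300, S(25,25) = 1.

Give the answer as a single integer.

@26  (26,23):40250·23+3200450→4126200, (26,24):300·24+40250→47450, (26,25):1·25+300→325
@27  (27,24):47450·24+4126200→5265000, (27,25):325·25+47450→55575
@28  (28,25):55575·25+5265000→6654375
Read S(28,25) = 6654375.

6654375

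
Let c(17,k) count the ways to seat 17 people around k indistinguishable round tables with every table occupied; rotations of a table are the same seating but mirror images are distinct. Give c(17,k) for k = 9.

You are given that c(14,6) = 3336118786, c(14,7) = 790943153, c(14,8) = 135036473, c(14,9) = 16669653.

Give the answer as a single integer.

[15] T[15,7]:14*790943153+3336118786=14409322928 · T[15,8]:14*135036473+790943153=2681453775 · T[15,9]:14*16669653+135036473=368411615
[16] T[16,8]:15*2681453775+14409322928=54631129553 · T[16,9]:15*368411615+2681453775=8207628000
[17] T[17,9]:16*8207628000+54631129553=185953177553
Read c(17,9) = 185953177553.

185953177553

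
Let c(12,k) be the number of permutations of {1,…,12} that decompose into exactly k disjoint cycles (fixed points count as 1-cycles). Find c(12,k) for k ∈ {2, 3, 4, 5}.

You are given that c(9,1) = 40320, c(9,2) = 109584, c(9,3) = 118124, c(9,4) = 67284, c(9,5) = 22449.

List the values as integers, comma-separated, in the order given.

r10: T_10,1=9×40320+0=362880; T_10,2=9×109584+40320=1026576; T_10,3=9×118124+109584=1172700; T_10,4=9×67284+118124=723680; T_10,5=9×22449+67284=269325
r11: T_11,1=10×362880+0=3628800; T_11,2=10×1026576+362880=10628640; T_11,3=10×1172700+1026576=12753576; T_11,4=10×723680+1172700=8409500; T_11,5=10×269325+723680=3416930
r12: T_12,2=11×10628640+3628800=120543840; T_12,3=11×12753576+10628640=150917976; T_12,4=11×8409500+12753576=105258076; T_12,5=11×3416930+8409500=45995730
Read c(12,2) = 120543840, c(12,3) = 150917976, c(12,4) = 105258076, c(12,5) = 45995730.

120543840, 150917976, 105258076, 45995730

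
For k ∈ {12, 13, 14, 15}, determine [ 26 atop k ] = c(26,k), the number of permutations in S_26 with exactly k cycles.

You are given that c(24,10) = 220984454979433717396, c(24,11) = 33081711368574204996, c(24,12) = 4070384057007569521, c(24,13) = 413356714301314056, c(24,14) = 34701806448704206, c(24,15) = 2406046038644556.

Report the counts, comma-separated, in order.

[25] T[25,11]:24*33081711368574204996+220984454979433717396=1014945527825214637300 · T[25,12]:24*4070384057007569521+33081711368574204996=130770928736755873500 · T[25,13]:24*413356714301314056+4070384057007569521=13990945200239106865 · T[25,14]:24*34701806448704206+413356714301314056=1246200069070215000 · T[25,15]:24*2406046038644556+34701806448704206=92446911376173550
[26] T[26,12]:25*130770928736755873500+1014945527825214637300=4284218746244111474800 · T[26,13]:25*13990945200239106865+130770928736755873500=480544558742733545125 · T[26,14]:25*1246200069070215000+13990945200239106865=45145946926994481865 · T[26,15]:25*92446911376173550+1246200069070215000=3557372853474553750
Read c(26,12) = 4284218746244111474800, c(26,13) = 480544558742733545125, c(26,14) = 45145946926994481865, c(26,15) = 3557372853474553750.

4284218746244111474800, 480544558742733545125, 45145946926994481865, 3557372853474553750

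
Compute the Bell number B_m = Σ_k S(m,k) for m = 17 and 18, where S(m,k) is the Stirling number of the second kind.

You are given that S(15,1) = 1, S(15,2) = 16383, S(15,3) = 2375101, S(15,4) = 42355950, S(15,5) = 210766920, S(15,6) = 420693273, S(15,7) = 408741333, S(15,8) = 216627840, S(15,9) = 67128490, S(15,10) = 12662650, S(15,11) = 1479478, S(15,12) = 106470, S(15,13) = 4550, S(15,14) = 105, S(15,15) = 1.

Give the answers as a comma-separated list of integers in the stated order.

82864869804, 682076806159

row 16: T[16][1]=1·1+0=1  T[16][2]=2·16383+1=32767  T[16][3]=3·2375101+16383=7141686  T[16][4]=4·42355950+2375101=171798901  T[16][5]=5·210766920+42355950=1096190550  T[16][6]=6·420693273+210766920=2734926558  T[16][7]=7·408741333+420693273=3281882604  T[16][8]=8·216627840+408741333=2141764053  T[16][9]=9·67128490+216627840=820784250  T[16][10]=10·12662650+67128490=193754990  T[16][11]=11·1479478+12662650=28936908  T[16][12]=12·106470+1479478=2757118  T[16][13]=13·4550+106470=165620  T[16][14]=14·105+4550=6020  T[16][15]=15·1+105=120  T[16][16]=16·0+1=1
row 17: T[17][1]=1·1+0=1  T[17][2]=2·32767+1=65535  T[17][3]=3·7141686+32767=21457825  T[17][4]=4·171798901+7141686=694337290  T[17][5]=5·1096190550+171798901=5652751651  T[17][6]=6·2734926558+1096190550=17505749898  T[17][7]=7·3281882604+2734926558=25708104786  T[17][8]=8·2141764053+3281882604=20415995028  T[17][9]=9·820784250+2141764053=9528822303  T[17][10]=10·193754990+820784250=2758334150  T[17][11]=11·28936908+193754990=512060978  T[17][12]=12·2757118+28936908=62022324  T[17][13]=13·165620+2757118=4910178  T[17][14]=14·6020+165620=249900  T[17][15]=15·120+6020=7820  T[17][16]=16·1+120=136  T[17][17]=17·0+1=1
row 18: T[18][1]=1·1+0=1  T[18][2]=2·65535+1=131071  T[18][3]=3·21457825+65535=64439010  T[18][4]=4·694337290+21457825=2798806985  T[18][5]=5·5652751651+694337290=28958095545  T[18][6]=6·17505749898+5652751651=110687251039  T[18][7]=7·25708104786+17505749898=197462483400  T[18][8]=8·20415995028+25708104786=189036065010  T[18][9]=9·9528822303+20415995028=106175395755  T[18][10]=10·2758334150+9528822303=37112163803  T[18][11]=11·512060978+2758334150=8391004908  T[18][12]=12·62022324+512060978=1256328866  T[18][13]=13·4910178+62022324=125854638  T[18][14]=14·249900+4910178=8408778  T[18][15]=15·7820+249900=367200  T[18][16]=16·136+7820=9996  T[18][17]=17·1+136=153  T[18][18]=18·0+1=1
B_17 = ΣS(17,k) = 1+65535+21457825+694337290+5652751651+17505749898+25708104786+20415995028+9528822303+2758334150+512060978+62022324+4910178+249900+7820+136+1 = 82864869804
B_18 = ΣS(18,k) = 1+131071+64439010+2798806985+28958095545+110687251039+197462483400+189036065010+106175395755+37112163803+8391004908+1256328866+125854638+8408778+367200+9996+153+1 = 682076806159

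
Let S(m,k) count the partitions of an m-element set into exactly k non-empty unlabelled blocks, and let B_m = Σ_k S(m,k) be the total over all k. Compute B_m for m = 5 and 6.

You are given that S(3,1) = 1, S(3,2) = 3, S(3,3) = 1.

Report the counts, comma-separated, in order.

52, 203

i=4: T(4,1)=0+1·1=1 | T(4,2)=1+2·3=7 | T(4,3)=3+3·1=6 | T(4,4)=1+4·0=1
i=5: T(5,1)=0+1·1=1 | T(5,2)=1+2·7=15 | T(5,3)=7+3·6=25 | T(5,4)=6+4·1=10 | T(5,5)=1+5·0=1
i=6: T(6,1)=0+1·1=1 | T(6,2)=1+2·15=31 | T(6,3)=15+3·25=90 | T(6,4)=25+4·10=65 | T(6,5)=10+5·1=15 | T(6,6)=1+6·0=1
B_5 = ΣS(5,k) = 1+15+25+10+1 = 52
B_6 = ΣS(6,k) = 1+31+90+65+15+1 = 203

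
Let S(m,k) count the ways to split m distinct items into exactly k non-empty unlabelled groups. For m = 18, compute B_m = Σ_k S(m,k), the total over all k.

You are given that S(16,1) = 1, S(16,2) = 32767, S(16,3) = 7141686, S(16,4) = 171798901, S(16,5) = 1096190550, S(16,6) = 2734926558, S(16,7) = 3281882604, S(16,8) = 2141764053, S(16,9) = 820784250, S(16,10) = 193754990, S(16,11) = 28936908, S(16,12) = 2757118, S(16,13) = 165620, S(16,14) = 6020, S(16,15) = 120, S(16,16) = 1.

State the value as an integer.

i=17: T(17,1)=0+1·1=1 | T(17,2)=1+2·32767=65535 | T(17,3)=32767+3·7141686=21457825 | T(17,4)=7141686+4·171798901=694337290 | T(17,5)=171798901+5·1096190550=5652751651 | T(17,6)=1096190550+6·2734926558=17505749898 | T(17,7)=2734926558+7·3281882604=25708104786 | T(17,8)=3281882604+8·2141764053=20415995028 | T(17,9)=2141764053+9·820784250=9528822303 | T(17,10)=820784250+10·193754990=2758334150 | T(17,11)=193754990+11·28936908=512060978 | T(17,12)=28936908+12·2757118=62022324 | T(17,13)=2757118+13·165620=4910178 | T(17,14)=165620+14·6020=249900 | T(17,15)=6020+15·120=7820 | T(17,16)=120+16·1=136 | T(17,17)=1+17·0=1
i=18: T(18,1)=0+1·1=1 | T(18,2)=1+2·65535=131071 | T(18,3)=65535+3·21457825=64439010 | T(18,4)=21457825+4·694337290=2798806985 | T(18,5)=694337290+5·5652751651=28958095545 | T(18,6)=5652751651+6·17505749898=110687251039 | T(18,7)=17505749898+7·25708104786=197462483400 | T(18,8)=25708104786+8·20415995028=189036065010 | T(18,9)=20415995028+9·9528822303=106175395755 | T(18,10)=9528822303+10·2758334150=37112163803 | T(18,11)=2758334150+11·512060978=8391004908 | T(18,12)=512060978+12·62022324=1256328866 | T(18,13)=62022324+13·4910178=125854638 | T(18,14)=4910178+14·249900=8408778 | T(18,15)=249900+15·7820=367200 | T(18,16)=7820+16·136=9996 | T(18,17)=136+17·1=153 | T(18,18)=1+18·0=1
B_18 = ΣS(18,k) = 1+131071+64439010+2798806985+28958095545+110687251039+197462483400+189036065010+106175395755+37112163803+8391004908+1256328866+125854638+8408778+367200+9996+153+1 = 682076806159

682076806159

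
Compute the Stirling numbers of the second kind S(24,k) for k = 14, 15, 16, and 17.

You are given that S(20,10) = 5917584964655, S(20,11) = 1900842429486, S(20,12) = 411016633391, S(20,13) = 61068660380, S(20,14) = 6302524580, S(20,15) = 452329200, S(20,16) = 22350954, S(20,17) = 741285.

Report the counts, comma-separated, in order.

1362091021641000, 195820242247080, 20677182465555, 1610949936915

i=21: T(21,11)=5917584964655+11·1900842429486=26826851689001 | T(21,12)=1900842429486+12·411016633391=6833042030178 | T(21,13)=411016633391+13·61068660380=1204909218331 | T(21,14)=61068660380+14·6302524580=149304004500 | T(21,15)=6302524580+15·452329200=13087462580 | T(21,16)=452329200+16·22350954=809944464 | T(21,17)=22350954+17·741285=34952799
i=22: T(22,12)=26826851689001+12·6833042030178=108823356051137 | T(22,13)=6833042030178+13·1204909218331=22496861868481 | T(22,14)=1204909218331+14·149304004500=3295165281331 | T(22,15)=149304004500+15·13087462580=345615943200 | T(22,16)=13087462580+16·809944464=26046574004 | T(22,17)=809944464+17·34952799=1404142047
i=23: T(23,13)=108823356051137+13·22496861868481=401282560341390 | T(23,14)=22496861868481+14·3295165281331=68629175807115 | T(23,15)=3295165281331+15·345615943200=8479404429331 | T(23,16)=345615943200+16·26046574004=762361127264 | T(23,17)=26046574004+17·1404142047=49916988803
i=24: T(24,14)=401282560341390+14·68629175807115=1362091021641000 | T(24,15)=68629175807115+15·8479404429331=195820242247080 | T(24,16)=8479404429331+16·762361127264=20677182465555 | T(24,17)=762361127264+17·49916988803=1610949936915
Read S(24,14) = 1362091021641000, S(24,15) = 195820242247080, S(24,16) = 20677182465555, S(24,17) = 1610949936915.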